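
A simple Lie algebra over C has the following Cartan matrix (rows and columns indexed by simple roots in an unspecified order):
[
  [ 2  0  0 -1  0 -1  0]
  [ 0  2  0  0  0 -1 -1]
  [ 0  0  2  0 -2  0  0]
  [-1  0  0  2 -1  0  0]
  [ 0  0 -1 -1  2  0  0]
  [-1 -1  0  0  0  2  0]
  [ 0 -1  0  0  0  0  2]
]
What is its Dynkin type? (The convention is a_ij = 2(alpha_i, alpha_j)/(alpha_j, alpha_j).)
C7

The matrix has rank 7 with 2's on the diagonal. Reading the off-diagonal entries as Dynkin edges (a single edge where a_ij = a_ji = -1; a double or triple edge where a_ij * a_ji = 2 or 3), the diagram is a chain of 7 nodes with a double edge at one end; the terminal node there is the unique long simple root (C_7). One simple-root ordering that puts it in standard form is (alpha_7, alpha_2, alpha_6, alpha_1, alpha_4, alpha_5, alpha_3). So the algebra is type C_7, i.e. sp(14).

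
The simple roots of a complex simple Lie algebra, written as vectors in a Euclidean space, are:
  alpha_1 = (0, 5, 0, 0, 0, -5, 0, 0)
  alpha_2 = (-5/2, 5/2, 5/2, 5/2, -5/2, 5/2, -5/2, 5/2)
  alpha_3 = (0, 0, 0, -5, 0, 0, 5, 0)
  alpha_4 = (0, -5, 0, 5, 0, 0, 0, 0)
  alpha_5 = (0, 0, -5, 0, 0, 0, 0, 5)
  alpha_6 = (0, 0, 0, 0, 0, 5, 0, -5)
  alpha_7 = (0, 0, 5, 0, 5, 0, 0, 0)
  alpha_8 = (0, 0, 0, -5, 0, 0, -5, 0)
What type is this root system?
Compute the Cartan integers a_ij = 2(alpha_i, alpha_j)/(alpha_j, alpha_j); the resulting 8x8 Cartan matrix is
[[2, 0, 0, -1, 0, -1, 0, 0], [0, 2, -1, 0, 0, 0, 0, 0], [0, -1, 2, -1, 0, 0, 0, 0], [-1, 0, -1, 2, 0, 0, 0, -1], [0, 0, 0, 0, 2, -1, -1, 0], [-1, 0, 0, 0, -1, 2, 0, 0], [0, 0, 0, 0, -1, 0, 2, 0], [0, 0, 0, -1, 0, 0, 0, 2]].
All simple roots have the same length, so the diagram is simply laced. The associated Dynkin diagram is a chain of 7 nodes with one extra node attached to the third node from one end (E_8), so the type is E_8.

type E_8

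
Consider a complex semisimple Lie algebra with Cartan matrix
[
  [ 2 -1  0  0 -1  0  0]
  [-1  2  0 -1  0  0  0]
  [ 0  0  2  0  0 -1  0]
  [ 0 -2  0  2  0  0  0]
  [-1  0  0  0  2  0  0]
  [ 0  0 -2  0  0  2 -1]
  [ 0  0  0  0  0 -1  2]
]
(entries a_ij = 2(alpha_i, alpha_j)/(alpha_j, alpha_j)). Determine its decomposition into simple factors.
B_3 + C_4

The diagram associated to this matrix has two connected components: the simple roots {alpha_3, alpha_6, alpha_7} form a chain of 3 nodes with a double edge at one end; the terminal node there is the unique short simple root (B_3), and {alpha_1, alpha_2, alpha_4, alpha_5} form a chain of 4 nodes with a double edge at one end; the terminal node there is the unique long simple root (C_4). A semisimple Lie algebra decomposes uniquely as the direct sum of simple ideals, one per connected component of its Dynkin diagram, so g ≅ B_3 ⊕ C_4 (dimension 21 + 36 = 57).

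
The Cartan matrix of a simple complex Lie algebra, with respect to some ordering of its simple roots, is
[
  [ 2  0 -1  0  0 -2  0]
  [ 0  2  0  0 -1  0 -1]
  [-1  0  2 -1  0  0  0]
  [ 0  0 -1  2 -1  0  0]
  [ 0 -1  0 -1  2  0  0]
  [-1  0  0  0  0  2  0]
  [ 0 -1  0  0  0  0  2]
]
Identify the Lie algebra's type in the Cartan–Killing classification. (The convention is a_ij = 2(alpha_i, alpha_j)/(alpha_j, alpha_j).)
type B_7

The matrix has rank 7 with 2's on the diagonal. Reading the off-diagonal entries as Dynkin edges (a single edge where a_ij = a_ji = -1; a double or triple edge where a_ij * a_ji = 2 or 3), the diagram is a chain of 7 nodes with a double edge at one end; the terminal node there is the unique short simple root (B_7). One simple-root ordering that puts it in standard form is (alpha_7, alpha_2, alpha_5, alpha_4, alpha_3, alpha_1, alpha_6). So the algebra is type B_7, i.e. so(15).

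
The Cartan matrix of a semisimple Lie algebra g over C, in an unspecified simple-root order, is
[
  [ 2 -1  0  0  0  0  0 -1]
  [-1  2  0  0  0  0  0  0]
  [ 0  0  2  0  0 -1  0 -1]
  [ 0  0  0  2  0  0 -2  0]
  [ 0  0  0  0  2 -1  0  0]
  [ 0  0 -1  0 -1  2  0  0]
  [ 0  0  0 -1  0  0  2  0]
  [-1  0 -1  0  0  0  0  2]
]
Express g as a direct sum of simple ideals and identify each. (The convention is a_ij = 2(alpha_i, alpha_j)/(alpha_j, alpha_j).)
The diagram associated to this matrix has two connected components: the simple roots {alpha_1, alpha_2, alpha_3, alpha_5, alpha_6, alpha_8} form a chain of 6 nodes with single edges (A_6), and {alpha_4, alpha_7} form a chain of 2 nodes with a double edge at one end; the terminal node there is the unique short simple root (B_2). A semisimple Lie algebra decomposes uniquely as the direct sum of simple ideals, one per connected component of its Dynkin diagram, so g ≅ A_6 ⊕ B_2 (dimension 48 + 10 = 58).

type A_6 + type B_2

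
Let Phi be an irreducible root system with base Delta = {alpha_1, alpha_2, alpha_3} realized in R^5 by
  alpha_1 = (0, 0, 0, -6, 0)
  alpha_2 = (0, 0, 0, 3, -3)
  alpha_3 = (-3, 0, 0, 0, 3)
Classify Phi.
type C_3

Compute the Cartan integers a_ij = 2(alpha_i, alpha_j)/(alpha_j, alpha_j); the resulting 3x3 Cartan matrix is
[[2, -2, 0], [-1, 2, -1], [0, -1, 2]].
The roots have two lengths (squared-length ratio 2:1); the short ones are alpha_{2,3}. The associated Dynkin diagram is a chain of 3 nodes with a double edge at one end; the terminal node there is the unique long simple root (C_3), so the type is C_3 (the algebra sp(6)).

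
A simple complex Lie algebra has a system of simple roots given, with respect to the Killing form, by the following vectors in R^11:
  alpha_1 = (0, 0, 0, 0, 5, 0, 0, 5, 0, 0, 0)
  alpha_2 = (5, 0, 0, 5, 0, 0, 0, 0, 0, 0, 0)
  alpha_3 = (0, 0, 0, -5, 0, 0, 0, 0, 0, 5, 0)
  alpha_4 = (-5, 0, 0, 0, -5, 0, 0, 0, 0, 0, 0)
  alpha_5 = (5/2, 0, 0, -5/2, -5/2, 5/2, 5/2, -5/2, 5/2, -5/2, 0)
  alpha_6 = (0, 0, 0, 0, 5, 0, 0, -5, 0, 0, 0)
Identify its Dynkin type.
E_6

Compute the Cartan integers a_ij = 2(alpha_i, alpha_j)/(alpha_j, alpha_j); the resulting 6x6 Cartan matrix is
[[2, 0, 0, -1, -1, 0], [0, 2, -1, -1, 0, 0], [0, -1, 2, 0, 0, 0], [-1, -1, 0, 2, 0, -1], [-1, 0, 0, 0, 2, 0], [0, 0, 0, -1, 0, 2]].
All simple roots have the same length, so the diagram is simply laced. The associated Dynkin diagram is a chain of 5 nodes with one extra node attached to the third node from one end (E_6), so the type is E_6.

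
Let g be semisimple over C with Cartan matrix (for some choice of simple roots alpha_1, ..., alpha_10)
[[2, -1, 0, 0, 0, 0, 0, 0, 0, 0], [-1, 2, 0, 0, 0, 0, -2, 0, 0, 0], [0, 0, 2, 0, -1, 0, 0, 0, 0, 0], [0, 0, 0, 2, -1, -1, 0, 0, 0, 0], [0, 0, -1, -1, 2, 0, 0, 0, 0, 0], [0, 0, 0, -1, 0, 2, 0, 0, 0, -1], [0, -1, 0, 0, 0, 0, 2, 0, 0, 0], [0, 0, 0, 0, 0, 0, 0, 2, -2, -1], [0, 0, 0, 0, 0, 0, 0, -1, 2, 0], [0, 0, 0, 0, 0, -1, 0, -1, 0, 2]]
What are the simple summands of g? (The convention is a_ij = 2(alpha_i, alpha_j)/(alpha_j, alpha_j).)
type B_3 + type B_7

The diagram associated to this matrix has two connected components: the simple roots {alpha_1, alpha_2, alpha_7} form a chain of 3 nodes with a double edge at one end; the terminal node there is the unique short simple root (B_3), and {alpha_3, alpha_4, alpha_5, alpha_6, alpha_8, alpha_9, alpha_10} form a chain of 7 nodes with a double edge at one end; the terminal node there is the unique short simple root (B_7). A semisimple Lie algebra decomposes uniquely as the direct sum of simple ideals, one per connected component of its Dynkin diagram, so g ≅ B_3 ⊕ B_7 (dimension 21 + 105 = 126).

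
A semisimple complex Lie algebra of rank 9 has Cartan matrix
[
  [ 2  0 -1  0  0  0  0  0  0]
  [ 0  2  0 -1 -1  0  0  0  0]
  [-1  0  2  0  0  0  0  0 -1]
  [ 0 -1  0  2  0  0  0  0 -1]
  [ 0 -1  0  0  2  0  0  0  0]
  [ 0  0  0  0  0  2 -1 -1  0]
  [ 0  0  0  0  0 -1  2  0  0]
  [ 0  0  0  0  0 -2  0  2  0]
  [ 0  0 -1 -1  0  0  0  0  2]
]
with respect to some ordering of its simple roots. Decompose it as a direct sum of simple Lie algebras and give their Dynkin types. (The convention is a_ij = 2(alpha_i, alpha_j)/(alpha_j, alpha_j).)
The diagram associated to this matrix has two connected components: the simple roots {alpha_1, alpha_2, alpha_3, alpha_4, alpha_5, alpha_9} form a chain of 6 nodes with single edges (A_6), and {alpha_6, alpha_7, alpha_8} form a chain of 3 nodes with a double edge at one end; the terminal node there is the unique long simple root (C_3). A semisimple Lie algebra decomposes uniquely as the direct sum of simple ideals, one per connected component of its Dynkin diagram, so g ≅ A_6 ⊕ C_3 (dimension 48 + 21 = 69).

type A_6 + type C_3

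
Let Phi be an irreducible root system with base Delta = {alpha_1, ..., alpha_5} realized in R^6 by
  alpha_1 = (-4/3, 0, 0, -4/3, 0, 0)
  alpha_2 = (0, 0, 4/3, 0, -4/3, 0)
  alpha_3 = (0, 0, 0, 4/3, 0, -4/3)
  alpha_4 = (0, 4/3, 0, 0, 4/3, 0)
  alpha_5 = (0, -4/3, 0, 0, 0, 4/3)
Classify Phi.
A_5 (sl(6))

Compute the Cartan integers a_ij = 2(alpha_i, alpha_j)/(alpha_j, alpha_j); the resulting 5x5 Cartan matrix is
[[2, 0, -1, 0, 0], [0, 2, 0, -1, 0], [-1, 0, 2, 0, -1], [0, -1, 0, 2, -1], [0, 0, -1, -1, 2]].
All simple roots have the same length, so the diagram is simply laced. The associated Dynkin diagram is a chain of 5 nodes with single edges (A_5), so the type is A_5 (the algebra sl(6)).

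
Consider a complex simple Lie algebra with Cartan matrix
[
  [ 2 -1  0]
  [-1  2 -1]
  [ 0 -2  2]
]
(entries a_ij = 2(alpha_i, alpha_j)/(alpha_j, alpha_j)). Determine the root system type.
The matrix has rank 3 with 2's on the diagonal. Reading the off-diagonal entries as Dynkin edges (a single edge where a_ij = a_ji = -1; a double or triple edge where a_ij * a_ji = 2 or 3), the diagram is a chain of 3 nodes with a double edge at one end; the terminal node there is the unique long simple root (C_3). One simple-root ordering that puts it in standard form is (alpha_1, alpha_2, alpha_3). So the algebra is type C_3, i.e. sp(6).

C_3 (sp(6))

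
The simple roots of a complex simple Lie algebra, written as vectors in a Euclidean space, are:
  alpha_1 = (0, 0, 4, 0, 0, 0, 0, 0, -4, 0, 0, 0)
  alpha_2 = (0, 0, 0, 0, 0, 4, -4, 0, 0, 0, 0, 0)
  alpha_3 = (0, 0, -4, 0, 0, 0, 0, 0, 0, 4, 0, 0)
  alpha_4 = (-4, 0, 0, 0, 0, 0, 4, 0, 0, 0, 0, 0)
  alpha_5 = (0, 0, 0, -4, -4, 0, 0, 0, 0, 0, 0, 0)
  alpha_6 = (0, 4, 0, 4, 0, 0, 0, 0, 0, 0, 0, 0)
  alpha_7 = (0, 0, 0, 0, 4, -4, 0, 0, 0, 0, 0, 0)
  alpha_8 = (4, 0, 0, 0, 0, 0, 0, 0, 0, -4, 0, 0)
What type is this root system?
type A_8

Compute the Cartan integers a_ij = 2(alpha_i, alpha_j)/(alpha_j, alpha_j); the resulting 8x8 Cartan matrix is
[[2, 0, -1, 0, 0, 0, 0, 0], [0, 2, 0, -1, 0, 0, -1, 0], [-1, 0, 2, 0, 0, 0, 0, -1], [0, -1, 0, 2, 0, 0, 0, -1], [0, 0, 0, 0, 2, -1, -1, 0], [0, 0, 0, 0, -1, 2, 0, 0], [0, -1, 0, 0, -1, 0, 2, 0], [0, 0, -1, -1, 0, 0, 0, 2]].
All simple roots have the same length, so the diagram is simply laced. The associated Dynkin diagram is a chain of 8 nodes with single edges (A_8), so the type is A_8 (the algebra sl(9)).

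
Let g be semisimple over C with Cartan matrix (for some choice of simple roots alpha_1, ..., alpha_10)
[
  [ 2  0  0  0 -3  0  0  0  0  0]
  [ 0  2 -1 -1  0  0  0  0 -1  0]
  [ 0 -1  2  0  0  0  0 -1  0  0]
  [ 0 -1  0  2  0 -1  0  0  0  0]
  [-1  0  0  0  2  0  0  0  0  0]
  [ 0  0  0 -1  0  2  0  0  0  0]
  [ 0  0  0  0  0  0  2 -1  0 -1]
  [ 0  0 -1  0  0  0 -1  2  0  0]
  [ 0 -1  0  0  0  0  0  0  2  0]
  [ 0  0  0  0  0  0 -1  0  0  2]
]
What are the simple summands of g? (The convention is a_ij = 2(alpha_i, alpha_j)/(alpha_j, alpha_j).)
E_8 ⊕ G_2

The diagram associated to this matrix has two connected components: the simple roots {alpha_2, alpha_3, alpha_4, alpha_6, alpha_7, alpha_8, alpha_9, alpha_10} form a chain of 7 nodes with one extra node attached to the third node from one end (E_8), and {alpha_1, alpha_5} form two nodes joined by a triple edge (G_2). A semisimple Lie algebra decomposes uniquely as the direct sum of simple ideals, one per connected component of its Dynkin diagram, so g ≅ E_8 ⊕ G_2 (dimension 248 + 14 = 262).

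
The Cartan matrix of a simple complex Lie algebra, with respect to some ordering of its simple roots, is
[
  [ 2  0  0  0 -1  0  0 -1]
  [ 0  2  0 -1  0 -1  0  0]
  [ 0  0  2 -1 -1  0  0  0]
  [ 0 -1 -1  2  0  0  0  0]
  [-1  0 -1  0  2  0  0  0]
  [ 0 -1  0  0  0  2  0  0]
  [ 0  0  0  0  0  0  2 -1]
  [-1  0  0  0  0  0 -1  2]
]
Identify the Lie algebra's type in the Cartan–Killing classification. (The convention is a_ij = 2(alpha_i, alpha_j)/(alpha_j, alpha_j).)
A_8

The matrix has rank 8 with 2's on the diagonal. Reading the off-diagonal entries as Dynkin edges (a single edge where a_ij = a_ji = -1; a double or triple edge where a_ij * a_ji = 2 or 3), the diagram is a chain of 8 nodes with single edges (A_8). One simple-root ordering that puts it in standard form is (alpha_7, alpha_8, alpha_1, alpha_5, alpha_3, alpha_4, alpha_2, alpha_6). So the algebra is type A_8, i.e. sl(9).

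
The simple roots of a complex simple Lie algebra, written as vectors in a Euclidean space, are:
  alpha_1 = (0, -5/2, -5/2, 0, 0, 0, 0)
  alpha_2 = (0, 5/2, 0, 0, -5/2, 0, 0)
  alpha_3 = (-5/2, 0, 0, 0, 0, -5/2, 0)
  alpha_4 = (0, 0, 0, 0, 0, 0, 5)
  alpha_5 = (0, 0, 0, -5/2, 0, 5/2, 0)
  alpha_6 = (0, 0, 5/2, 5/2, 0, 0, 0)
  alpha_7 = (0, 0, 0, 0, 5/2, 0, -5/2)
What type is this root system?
Compute the Cartan integers a_ij = 2(alpha_i, alpha_j)/(alpha_j, alpha_j); the resulting 7x7 Cartan matrix is
[[2, -1, 0, 0, 0, -1, 0], [-1, 2, 0, 0, 0, 0, -1], [0, 0, 2, 0, -1, 0, 0], [0, 0, 0, 2, 0, 0, -2], [0, 0, -1, 0, 2, -1, 0], [-1, 0, 0, 0, -1, 2, 0], [0, -1, 0, -1, 0, 0, 2]].
The roots have two lengths (squared-length ratio 2:1); the short ones are alpha_{1,2,3,5,6,7}. The associated Dynkin diagram is a chain of 7 nodes with a double edge at one end; the terminal node there is the unique long simple root (C_7), so the type is C_7 (the algebra sp(14)).

C_7 (sp(14))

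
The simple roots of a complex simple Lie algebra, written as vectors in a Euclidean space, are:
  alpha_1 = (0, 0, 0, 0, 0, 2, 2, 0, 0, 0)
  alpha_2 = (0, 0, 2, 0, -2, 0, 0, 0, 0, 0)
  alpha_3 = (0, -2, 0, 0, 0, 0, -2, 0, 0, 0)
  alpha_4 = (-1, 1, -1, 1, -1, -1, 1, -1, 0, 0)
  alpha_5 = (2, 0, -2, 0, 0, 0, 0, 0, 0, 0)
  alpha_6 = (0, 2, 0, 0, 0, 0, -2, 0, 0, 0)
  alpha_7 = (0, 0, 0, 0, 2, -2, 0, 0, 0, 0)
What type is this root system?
E_7

Compute the Cartan integers a_ij = 2(alpha_i, alpha_j)/(alpha_j, alpha_j); the resulting 7x7 Cartan matrix is
[[2, 0, -1, 0, 0, -1, -1], [0, 2, 0, 0, -1, 0, -1], [-1, 0, 2, -1, 0, 0, 0], [0, 0, -1, 2, 0, 0, 0], [0, -1, 0, 0, 2, 0, 0], [-1, 0, 0, 0, 0, 2, 0], [-1, -1, 0, 0, 0, 0, 2]].
All simple roots have the same length, so the diagram is simply laced. The associated Dynkin diagram is a chain of 6 nodes with one extra node attached to the third node from one end (E_7), so the type is E_7.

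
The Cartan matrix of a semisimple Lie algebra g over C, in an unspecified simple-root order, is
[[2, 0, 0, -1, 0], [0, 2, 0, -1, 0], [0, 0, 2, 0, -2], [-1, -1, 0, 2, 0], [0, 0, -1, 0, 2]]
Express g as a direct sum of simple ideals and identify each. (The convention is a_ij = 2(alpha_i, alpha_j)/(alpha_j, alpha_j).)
A3 ⊕ B2

The diagram associated to this matrix has two connected components: the simple roots {alpha_1, alpha_2, alpha_4} form a chain of 3 nodes with single edges (A_3), and {alpha_3, alpha_5} form a chain of 2 nodes with a double edge at one end; the terminal node there is the unique short simple root (B_2). A semisimple Lie algebra decomposes uniquely as the direct sum of simple ideals, one per connected component of its Dynkin diagram, so g ≅ A_3 ⊕ B_2 (dimension 15 + 10 = 25).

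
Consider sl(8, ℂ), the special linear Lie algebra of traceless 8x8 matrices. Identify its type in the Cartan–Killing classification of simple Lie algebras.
This is sl(8), which has dimension 8^2 - 1 = 63 and rank 8 - 1 = 7 (a Cartan subalgebra is the diagonal traceless matrices). In the classification of classical Lie algebras, the special linear algebra sl(n+1) has type A_n; here n = 7, so the Dynkin diagram is a chain of 7 nodes with single edges (A_7). Hence the type is A_7.

A_7 (sl(8))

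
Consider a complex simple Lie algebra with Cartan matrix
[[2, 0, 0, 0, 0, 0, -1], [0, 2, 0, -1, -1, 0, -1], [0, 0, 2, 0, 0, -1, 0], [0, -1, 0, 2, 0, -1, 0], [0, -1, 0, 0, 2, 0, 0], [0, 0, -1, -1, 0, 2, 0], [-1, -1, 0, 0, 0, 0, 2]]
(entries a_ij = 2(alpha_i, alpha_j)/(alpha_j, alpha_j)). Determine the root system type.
The matrix has rank 7 with 2's on the diagonal. Reading the off-diagonal entries as Dynkin edges (a single edge where a_ij = a_ji = -1; a double or triple edge where a_ij * a_ji = 2 or 3), the diagram is a chain of 6 nodes with one extra node attached to the third node from one end (E_7). One simple-root ordering that puts it in standard form is (alpha_1, alpha_5, alpha_7, alpha_2, alpha_4, alpha_6, alpha_3). So the algebra is type E_7.

E_7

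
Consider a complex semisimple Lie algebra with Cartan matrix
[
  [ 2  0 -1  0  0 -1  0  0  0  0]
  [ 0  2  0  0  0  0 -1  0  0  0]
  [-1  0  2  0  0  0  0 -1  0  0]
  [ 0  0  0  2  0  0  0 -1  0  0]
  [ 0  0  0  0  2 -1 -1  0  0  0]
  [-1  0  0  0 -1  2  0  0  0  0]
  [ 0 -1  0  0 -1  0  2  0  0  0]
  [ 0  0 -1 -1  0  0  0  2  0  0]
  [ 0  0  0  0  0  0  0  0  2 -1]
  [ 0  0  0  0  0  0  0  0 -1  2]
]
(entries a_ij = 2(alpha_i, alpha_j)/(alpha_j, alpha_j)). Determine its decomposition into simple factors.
The diagram associated to this matrix has two connected components: the simple roots {alpha_9, alpha_10} form a chain of 2 nodes with single edges (A_2), and {alpha_1, alpha_2, alpha_3, alpha_4, alpha_5, alpha_6, alpha_7, alpha_8} form a chain of 8 nodes with single edges (A_8). A semisimple Lie algebra decomposes uniquely as the direct sum of simple ideals, one per connected component of its Dynkin diagram, so g ≅ A_2 ⊕ A_8 (dimension 8 + 80 = 88).

A_2 (sl(3)) + A_8 (sl(9))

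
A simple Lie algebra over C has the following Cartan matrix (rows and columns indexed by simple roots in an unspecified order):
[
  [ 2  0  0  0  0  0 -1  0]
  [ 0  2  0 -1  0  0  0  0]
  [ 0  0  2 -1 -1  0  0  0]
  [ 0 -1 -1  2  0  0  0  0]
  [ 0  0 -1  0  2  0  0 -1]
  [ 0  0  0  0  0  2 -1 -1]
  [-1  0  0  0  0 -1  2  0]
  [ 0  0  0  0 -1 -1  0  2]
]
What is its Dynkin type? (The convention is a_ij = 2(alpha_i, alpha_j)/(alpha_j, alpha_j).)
The matrix has rank 8 with 2's on the diagonal. Reading the off-diagonal entries as Dynkin edges (a single edge where a_ij = a_ji = -1; a double or triple edge where a_ij * a_ji = 2 or 3), the diagram is a chain of 8 nodes with single edges (A_8). One simple-root ordering that puts it in standard form is (alpha_1, alpha_7, alpha_6, alpha_8, alpha_5, alpha_3, alpha_4, alpha_2). So the algebra is type A_8, i.e. sl(9).

A8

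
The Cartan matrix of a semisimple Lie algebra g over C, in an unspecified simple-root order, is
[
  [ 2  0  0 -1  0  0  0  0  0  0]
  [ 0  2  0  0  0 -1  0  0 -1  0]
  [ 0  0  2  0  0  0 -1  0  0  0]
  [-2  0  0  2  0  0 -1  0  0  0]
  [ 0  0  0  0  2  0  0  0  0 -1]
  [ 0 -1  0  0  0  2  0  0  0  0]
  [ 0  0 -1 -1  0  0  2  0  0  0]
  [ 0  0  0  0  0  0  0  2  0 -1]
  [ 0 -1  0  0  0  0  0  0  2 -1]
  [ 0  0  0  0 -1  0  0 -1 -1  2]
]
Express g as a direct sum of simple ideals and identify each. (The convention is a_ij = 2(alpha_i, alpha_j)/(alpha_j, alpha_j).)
B4 + D6

The diagram associated to this matrix has two connected components: the simple roots {alpha_1, alpha_3, alpha_4, alpha_7} form a chain of 4 nodes with a double edge at one end; the terminal node there is the unique short simple root (B_4), and {alpha_2, alpha_5, alpha_6, alpha_8, alpha_9, alpha_10} form a chain of 4 nodes with a fork of two nodes at one end (D_6). A semisimple Lie algebra decomposes uniquely as the direct sum of simple ideals, one per connected component of its Dynkin diagram, so g ≅ B_4 ⊕ D_6 (dimension 36 + 66 = 102).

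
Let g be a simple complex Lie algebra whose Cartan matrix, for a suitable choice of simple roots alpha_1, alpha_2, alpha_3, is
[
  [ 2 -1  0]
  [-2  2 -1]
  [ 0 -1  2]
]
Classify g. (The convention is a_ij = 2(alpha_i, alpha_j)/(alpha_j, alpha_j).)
The matrix has rank 3 with 2's on the diagonal. Reading the off-diagonal entries as Dynkin edges (a single edge where a_ij = a_ji = -1; a double or triple edge where a_ij * a_ji = 2 or 3), the diagram is a chain of 3 nodes with a double edge at one end; the terminal node there is the unique short simple root (B_3). One simple-root ordering that puts it in standard form is (alpha_3, alpha_2, alpha_1). So the algebra is type B_3, i.e. so(7).

B_3 (so(7))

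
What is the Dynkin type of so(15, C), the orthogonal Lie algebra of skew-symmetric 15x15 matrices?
B_7 (so(15))

This is so(15) with 15 odd, which has dimension 15(15-1)/2 = 105 and rank (15-1)/2 = 7. In the classification of classical Lie algebras, the orthogonal algebra so(2n+1) in an odd number of variables has type B_n; here n = 7, so the Dynkin diagram is a chain of 7 nodes with a double edge at one end; the terminal node there is the unique short simple root (B_7). Hence the type is B_7.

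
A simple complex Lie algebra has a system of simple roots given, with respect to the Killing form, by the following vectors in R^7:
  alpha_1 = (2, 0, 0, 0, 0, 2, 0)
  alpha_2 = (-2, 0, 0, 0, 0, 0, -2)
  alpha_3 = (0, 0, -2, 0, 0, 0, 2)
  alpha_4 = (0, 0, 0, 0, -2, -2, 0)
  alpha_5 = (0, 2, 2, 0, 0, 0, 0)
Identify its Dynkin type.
A5

Compute the Cartan integers a_ij = 2(alpha_i, alpha_j)/(alpha_j, alpha_j); the resulting 5x5 Cartan matrix is
[[2, -1, 0, -1, 0], [-1, 2, -1, 0, 0], [0, -1, 2, 0, -1], [-1, 0, 0, 2, 0], [0, 0, -1, 0, 2]].
All simple roots have the same length, so the diagram is simply laced. The associated Dynkin diagram is a chain of 5 nodes with single edges (A_5), so the type is A_5 (the algebra sl(6)).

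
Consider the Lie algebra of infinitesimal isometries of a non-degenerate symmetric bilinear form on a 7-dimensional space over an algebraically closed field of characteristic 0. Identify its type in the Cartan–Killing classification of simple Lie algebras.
This is so(7) with 7 odd, which has dimension 7(7-1)/2 = 21 and rank (7-1)/2 = 3. In the classification of classical Lie algebras, the orthogonal algebra so(2n+1) in an odd number of variables has type B_n; here n = 3, so the Dynkin diagram is a chain of 3 nodes with a double edge at one end; the terminal node there is the unique short simple root (B_3). Hence the type is B_3.

B3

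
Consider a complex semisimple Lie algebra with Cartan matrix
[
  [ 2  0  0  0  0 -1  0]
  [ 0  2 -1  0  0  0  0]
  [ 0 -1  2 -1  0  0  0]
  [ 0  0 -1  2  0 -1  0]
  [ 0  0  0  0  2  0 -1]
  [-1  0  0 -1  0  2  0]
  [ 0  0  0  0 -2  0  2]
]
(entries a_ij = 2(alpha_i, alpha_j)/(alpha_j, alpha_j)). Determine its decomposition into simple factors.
A_5 (sl(6)) + B_2 (so(5))

The diagram associated to this matrix has two connected components: the simple roots {alpha_1, alpha_2, alpha_3, alpha_4, alpha_6} form a chain of 5 nodes with single edges (A_5), and {alpha_5, alpha_7} form a chain of 2 nodes with a double edge at one end; the terminal node there is the unique short simple root (B_2). A semisimple Lie algebra decomposes uniquely as the direct sum of simple ideals, one per connected component of its Dynkin diagram, so g ≅ A_5 ⊕ B_2 (dimension 35 + 10 = 45).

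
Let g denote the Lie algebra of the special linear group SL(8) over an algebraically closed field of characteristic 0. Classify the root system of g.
A7

This is sl(8), which has dimension 8^2 - 1 = 63 and rank 8 - 1 = 7 (a Cartan subalgebra is the diagonal traceless matrices). In the classification of classical Lie algebras, the special linear algebra sl(n+1) has type A_n; here n = 7, so the Dynkin diagram is a chain of 7 nodes with single edges (A_7). Hence the type is A_7.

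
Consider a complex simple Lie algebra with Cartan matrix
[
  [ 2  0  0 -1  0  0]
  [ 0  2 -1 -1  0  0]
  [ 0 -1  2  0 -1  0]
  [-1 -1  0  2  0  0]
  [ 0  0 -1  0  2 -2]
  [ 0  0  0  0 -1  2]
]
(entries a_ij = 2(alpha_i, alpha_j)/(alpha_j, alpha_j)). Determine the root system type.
type B_6

The matrix has rank 6 with 2's on the diagonal. Reading the off-diagonal entries as Dynkin edges (a single edge where a_ij = a_ji = -1; a double or triple edge where a_ij * a_ji = 2 or 3), the diagram is a chain of 6 nodes with a double edge at one end; the terminal node there is the unique short simple root (B_6). One simple-root ordering that puts it in standard form is (alpha_1, alpha_4, alpha_2, alpha_3, alpha_5, alpha_6). So the algebra is type B_6, i.e. so(13).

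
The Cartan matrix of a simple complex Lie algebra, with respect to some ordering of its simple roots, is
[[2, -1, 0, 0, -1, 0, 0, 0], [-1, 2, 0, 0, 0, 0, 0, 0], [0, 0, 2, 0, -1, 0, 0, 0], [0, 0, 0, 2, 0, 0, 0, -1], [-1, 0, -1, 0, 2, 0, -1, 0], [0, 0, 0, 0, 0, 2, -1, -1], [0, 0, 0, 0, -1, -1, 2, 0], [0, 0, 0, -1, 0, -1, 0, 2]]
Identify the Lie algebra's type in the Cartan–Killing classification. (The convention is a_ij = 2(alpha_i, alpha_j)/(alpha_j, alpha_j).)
The matrix has rank 8 with 2's on the diagonal. Reading the off-diagonal entries as Dynkin edges (a single edge where a_ij = a_ji = -1; a double or triple edge where a_ij * a_ji = 2 or 3), the diagram is a chain of 7 nodes with one extra node attached to the third node from one end (E_8). One simple-root ordering that puts it in standard form is (alpha_2, alpha_3, alpha_1, alpha_5, alpha_7, alpha_6, alpha_8, alpha_4). So the algebra is type E_8.

type E_8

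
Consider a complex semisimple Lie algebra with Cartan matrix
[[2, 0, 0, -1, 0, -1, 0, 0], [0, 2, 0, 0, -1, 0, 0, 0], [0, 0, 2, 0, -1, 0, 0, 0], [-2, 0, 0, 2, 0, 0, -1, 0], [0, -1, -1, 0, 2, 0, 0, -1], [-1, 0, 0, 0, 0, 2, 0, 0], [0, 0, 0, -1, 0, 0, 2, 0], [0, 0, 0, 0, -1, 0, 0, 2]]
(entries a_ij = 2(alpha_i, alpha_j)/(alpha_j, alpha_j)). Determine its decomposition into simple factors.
D4 + F4

The diagram associated to this matrix has two connected components: the simple roots {alpha_2, alpha_3, alpha_5, alpha_8} form a chain of 2 nodes with a fork of two nodes at one end (D_4), and {alpha_1, alpha_4, alpha_6, alpha_7} form a chain of 4 nodes with a double edge between the middle two (F_4). A semisimple Lie algebra decomposes uniquely as the direct sum of simple ideals, one per connected component of its Dynkin diagram, so g ≅ D_4 ⊕ F_4 (dimension 28 + 52 = 80).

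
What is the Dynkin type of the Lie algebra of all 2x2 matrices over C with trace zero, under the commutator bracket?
This is sl(2), which has dimension 2^2 - 1 = 3 and rank 2 - 1 = 1 (a Cartan subalgebra is the diagonal traceless matrices). In the classification of classical Lie algebras, the special linear algebra sl(n+1) has type A_n; here n = 1, so the Dynkin diagram is a chain of 1 nodes with single edges (A_1). Hence the type is A_1.

A_1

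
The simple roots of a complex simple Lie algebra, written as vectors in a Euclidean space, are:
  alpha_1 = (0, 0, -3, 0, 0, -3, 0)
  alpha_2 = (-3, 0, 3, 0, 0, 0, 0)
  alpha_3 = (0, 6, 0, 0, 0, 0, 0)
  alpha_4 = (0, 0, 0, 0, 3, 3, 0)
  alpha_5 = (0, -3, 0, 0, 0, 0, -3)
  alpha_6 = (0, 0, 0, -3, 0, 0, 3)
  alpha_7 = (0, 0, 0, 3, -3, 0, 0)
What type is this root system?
Compute the Cartan integers a_ij = 2(alpha_i, alpha_j)/(alpha_j, alpha_j); the resulting 7x7 Cartan matrix is
[[2, -1, 0, -1, 0, 0, 0], [-1, 2, 0, 0, 0, 0, 0], [0, 0, 2, 0, -2, 0, 0], [-1, 0, 0, 2, 0, 0, -1], [0, 0, -1, 0, 2, -1, 0], [0, 0, 0, 0, -1, 2, -1], [0, 0, 0, -1, 0, -1, 2]].
The roots have two lengths (squared-length ratio 2:1); the short ones are alpha_{1,2,4,5,6,7}. The associated Dynkin diagram is a chain of 7 nodes with a double edge at one end; the terminal node there is the unique long simple root (C_7), so the type is C_7 (the algebra sp(14)).

C7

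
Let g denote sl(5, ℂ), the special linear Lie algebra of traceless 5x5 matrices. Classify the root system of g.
A4

This is sl(5), which has dimension 5^2 - 1 = 24 and rank 5 - 1 = 4 (a Cartan subalgebra is the diagonal traceless matrices). In the classification of classical Lie algebras, the special linear algebra sl(n+1) has type A_n; here n = 4, so the Dynkin diagram is a chain of 4 nodes with single edges (A_4). Hence the type is A_4.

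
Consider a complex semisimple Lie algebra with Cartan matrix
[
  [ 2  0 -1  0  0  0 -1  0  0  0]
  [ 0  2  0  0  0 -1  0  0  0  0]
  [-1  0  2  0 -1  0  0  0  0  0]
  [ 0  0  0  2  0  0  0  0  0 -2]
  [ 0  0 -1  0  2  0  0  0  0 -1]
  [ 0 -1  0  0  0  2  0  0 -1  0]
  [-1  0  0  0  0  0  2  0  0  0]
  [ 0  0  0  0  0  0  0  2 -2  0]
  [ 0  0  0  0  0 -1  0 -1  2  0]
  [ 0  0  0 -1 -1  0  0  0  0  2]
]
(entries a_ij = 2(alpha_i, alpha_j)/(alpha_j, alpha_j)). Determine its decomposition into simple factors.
The diagram associated to this matrix has two connected components: the simple roots {alpha_2, alpha_6, alpha_8, alpha_9} form a chain of 4 nodes with a double edge at one end; the terminal node there is the unique long simple root (C_4), and {alpha_1, alpha_3, alpha_4, alpha_5, alpha_7, alpha_10} form a chain of 6 nodes with a double edge at one end; the terminal node there is the unique long simple root (C_6). A semisimple Lie algebra decomposes uniquely as the direct sum of simple ideals, one per connected component of its Dynkin diagram, so g ≅ C_4 ⊕ C_6 (dimension 36 + 78 = 114).

type C_4 + type C_6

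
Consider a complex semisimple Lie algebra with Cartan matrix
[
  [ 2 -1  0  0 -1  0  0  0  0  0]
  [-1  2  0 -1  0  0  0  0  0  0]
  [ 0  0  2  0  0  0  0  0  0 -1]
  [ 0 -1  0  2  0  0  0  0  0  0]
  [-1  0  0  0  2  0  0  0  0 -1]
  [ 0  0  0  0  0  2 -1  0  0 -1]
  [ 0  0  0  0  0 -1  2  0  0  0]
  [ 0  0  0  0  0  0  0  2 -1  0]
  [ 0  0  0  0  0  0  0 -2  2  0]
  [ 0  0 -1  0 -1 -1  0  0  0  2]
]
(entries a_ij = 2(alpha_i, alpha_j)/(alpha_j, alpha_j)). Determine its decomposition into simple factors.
The diagram associated to this matrix has two connected components: the simple roots {alpha_8, alpha_9} form a chain of 2 nodes with a double edge at one end; the terminal node there is the unique short simple root (B_2), and {alpha_1, alpha_2, alpha_3, alpha_4, alpha_5, alpha_6, alpha_7, alpha_10} form a chain of 7 nodes with one extra node attached to the third node from one end (E_8). A semisimple Lie algebra decomposes uniquely as the direct sum of simple ideals, one per connected component of its Dynkin diagram, so g ≅ B_2 ⊕ E_8 (dimension 10 + 248 = 258).

B2 + E8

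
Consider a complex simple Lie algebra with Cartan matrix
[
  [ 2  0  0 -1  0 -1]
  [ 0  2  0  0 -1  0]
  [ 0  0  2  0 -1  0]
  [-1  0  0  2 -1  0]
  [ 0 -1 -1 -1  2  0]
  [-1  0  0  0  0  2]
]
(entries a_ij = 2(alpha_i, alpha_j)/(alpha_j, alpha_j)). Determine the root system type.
D_6 (so(12))

The matrix has rank 6 with 2's on the diagonal. Reading the off-diagonal entries as Dynkin edges (a single edge where a_ij = a_ji = -1; a double or triple edge where a_ij * a_ji = 2 or 3), the diagram is a chain of 4 nodes with a fork of two nodes at one end (D_6). One simple-root ordering that puts it in standard form is (alpha_6, alpha_1, alpha_4, alpha_5, alpha_2, alpha_3). So the algebra is type D_6, i.e. so(12).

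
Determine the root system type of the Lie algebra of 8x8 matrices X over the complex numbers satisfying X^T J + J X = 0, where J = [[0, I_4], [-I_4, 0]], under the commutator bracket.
This is sp(8), which has dimension 8(8+1)/2 = 36 and rank 8/2 = 4. In the classification of classical Lie algebras, the symplectic algebra sp(2n) has type C_n; here n = 4, so the Dynkin diagram is a chain of 4 nodes with a double edge at one end; the terminal node there is the unique long simple root (C_4). Hence the type is C_4.

C_4 (sp(8))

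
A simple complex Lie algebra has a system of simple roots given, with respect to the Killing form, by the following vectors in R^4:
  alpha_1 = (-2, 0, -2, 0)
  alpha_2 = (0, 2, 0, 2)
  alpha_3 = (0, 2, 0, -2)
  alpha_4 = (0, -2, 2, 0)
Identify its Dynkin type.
D4

Compute the Cartan integers a_ij = 2(alpha_i, alpha_j)/(alpha_j, alpha_j); the resulting 4x4 Cartan matrix is
[[2, 0, 0, -1], [0, 2, 0, -1], [0, 0, 2, -1], [-1, -1, -1, 2]].
All simple roots have the same length, so the diagram is simply laced. The associated Dynkin diagram is a chain of 2 nodes with a fork of two nodes at one end (D_4), so the type is D_4 (the algebra so(8)).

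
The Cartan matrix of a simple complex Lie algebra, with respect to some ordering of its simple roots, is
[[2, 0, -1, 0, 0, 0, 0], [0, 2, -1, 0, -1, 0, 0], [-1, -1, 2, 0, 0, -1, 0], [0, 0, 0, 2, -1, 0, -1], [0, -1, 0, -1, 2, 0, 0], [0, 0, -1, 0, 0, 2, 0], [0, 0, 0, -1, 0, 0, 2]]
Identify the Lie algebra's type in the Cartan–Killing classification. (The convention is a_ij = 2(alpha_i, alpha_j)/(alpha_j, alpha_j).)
D_7 (so(14))

The matrix has rank 7 with 2's on the diagonal. Reading the off-diagonal entries as Dynkin edges (a single edge where a_ij = a_ji = -1; a double or triple edge where a_ij * a_ji = 2 or 3), the diagram is a chain of 5 nodes with a fork of two nodes at one end (D_7). One simple-root ordering that puts it in standard form is (alpha_7, alpha_4, alpha_5, alpha_2, alpha_3, alpha_1, alpha_6). So the algebra is type D_7, i.e. so(14).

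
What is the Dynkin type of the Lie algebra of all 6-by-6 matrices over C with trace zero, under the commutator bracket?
This is sl(6), which has dimension 6^2 - 1 = 35 and rank 6 - 1 = 5 (a Cartan subalgebra is the diagonal traceless matrices). In the classification of classical Lie algebras, the special linear algebra sl(n+1) has type A_n; here n = 5, so the Dynkin diagram is a chain of 5 nodes with single edges (A_5). Hence the type is A_5.

A5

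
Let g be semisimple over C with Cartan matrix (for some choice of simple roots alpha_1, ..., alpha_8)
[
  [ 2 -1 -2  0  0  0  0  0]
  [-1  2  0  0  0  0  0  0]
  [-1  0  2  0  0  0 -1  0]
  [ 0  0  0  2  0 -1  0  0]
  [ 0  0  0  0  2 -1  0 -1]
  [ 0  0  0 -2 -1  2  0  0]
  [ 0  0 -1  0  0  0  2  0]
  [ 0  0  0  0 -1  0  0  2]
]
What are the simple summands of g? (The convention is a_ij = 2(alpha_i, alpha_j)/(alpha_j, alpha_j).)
B_4 + F_4

The diagram associated to this matrix has two connected components: the simple roots {alpha_4, alpha_5, alpha_6, alpha_8} form a chain of 4 nodes with a double edge at one end; the terminal node there is the unique short simple root (B_4), and {alpha_1, alpha_2, alpha_3, alpha_7} form a chain of 4 nodes with a double edge between the middle two (F_4). A semisimple Lie algebra decomposes uniquely as the direct sum of simple ideals, one per connected component of its Dynkin diagram, so g ≅ B_4 ⊕ F_4 (dimension 36 + 52 = 88).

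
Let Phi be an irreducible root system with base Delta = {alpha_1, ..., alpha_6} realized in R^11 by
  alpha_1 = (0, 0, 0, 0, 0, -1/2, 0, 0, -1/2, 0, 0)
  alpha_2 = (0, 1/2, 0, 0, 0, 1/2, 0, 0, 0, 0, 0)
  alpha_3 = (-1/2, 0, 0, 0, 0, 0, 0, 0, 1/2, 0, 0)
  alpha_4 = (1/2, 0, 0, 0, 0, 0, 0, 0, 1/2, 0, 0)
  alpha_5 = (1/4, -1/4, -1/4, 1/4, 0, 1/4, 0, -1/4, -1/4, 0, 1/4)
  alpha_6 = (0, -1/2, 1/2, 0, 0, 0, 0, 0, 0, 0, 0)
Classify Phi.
E6

Compute the Cartan integers a_ij = 2(alpha_i, alpha_j)/(alpha_j, alpha_j); the resulting 6x6 Cartan matrix is
[[2, -1, -1, -1, 0, 0], [-1, 2, 0, 0, 0, -1], [-1, 0, 2, 0, -1, 0], [-1, 0, 0, 2, 0, 0], [0, 0, -1, 0, 2, 0], [0, -1, 0, 0, 0, 2]].
All simple roots have the same length, so the diagram is simply laced. The associated Dynkin diagram is a chain of 5 nodes with one extra node attached to the third node from one end (E_6), so the type is E_6.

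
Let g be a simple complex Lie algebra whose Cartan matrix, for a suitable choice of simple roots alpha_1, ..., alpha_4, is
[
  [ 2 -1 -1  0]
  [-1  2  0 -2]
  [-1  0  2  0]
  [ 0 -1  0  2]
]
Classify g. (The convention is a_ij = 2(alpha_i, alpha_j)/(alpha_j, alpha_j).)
The matrix has rank 4 with 2's on the diagonal. Reading the off-diagonal entries as Dynkin edges (a single edge where a_ij = a_ji = -1; a double or triple edge where a_ij * a_ji = 2 or 3), the diagram is a chain of 4 nodes with a double edge at one end; the terminal node there is the unique short simple root (B_4). One simple-root ordering that puts it in standard form is (alpha_3, alpha_1, alpha_2, alpha_4). So the algebra is type B_4, i.e. so(9).

B_4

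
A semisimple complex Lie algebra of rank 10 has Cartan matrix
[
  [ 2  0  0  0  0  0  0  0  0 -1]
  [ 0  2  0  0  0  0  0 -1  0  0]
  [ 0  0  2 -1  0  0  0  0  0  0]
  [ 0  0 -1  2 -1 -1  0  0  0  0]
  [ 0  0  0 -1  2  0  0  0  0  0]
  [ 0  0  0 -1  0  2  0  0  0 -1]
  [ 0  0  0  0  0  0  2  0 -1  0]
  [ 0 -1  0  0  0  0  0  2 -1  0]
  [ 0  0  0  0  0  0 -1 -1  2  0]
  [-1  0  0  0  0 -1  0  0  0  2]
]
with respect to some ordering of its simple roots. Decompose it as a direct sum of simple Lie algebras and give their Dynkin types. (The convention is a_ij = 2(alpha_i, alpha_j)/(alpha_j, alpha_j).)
A_4 ⊕ D_6

The diagram associated to this matrix has two connected components: the simple roots {alpha_2, alpha_7, alpha_8, alpha_9} form a chain of 4 nodes with single edges (A_4), and {alpha_1, alpha_3, alpha_4, alpha_5, alpha_6, alpha_10} form a chain of 4 nodes with a fork of two nodes at one end (D_6). A semisimple Lie algebra decomposes uniquely as the direct sum of simple ideals, one per connected component of its Dynkin diagram, so g ≅ A_4 ⊕ D_6 (dimension 24 + 66 = 90).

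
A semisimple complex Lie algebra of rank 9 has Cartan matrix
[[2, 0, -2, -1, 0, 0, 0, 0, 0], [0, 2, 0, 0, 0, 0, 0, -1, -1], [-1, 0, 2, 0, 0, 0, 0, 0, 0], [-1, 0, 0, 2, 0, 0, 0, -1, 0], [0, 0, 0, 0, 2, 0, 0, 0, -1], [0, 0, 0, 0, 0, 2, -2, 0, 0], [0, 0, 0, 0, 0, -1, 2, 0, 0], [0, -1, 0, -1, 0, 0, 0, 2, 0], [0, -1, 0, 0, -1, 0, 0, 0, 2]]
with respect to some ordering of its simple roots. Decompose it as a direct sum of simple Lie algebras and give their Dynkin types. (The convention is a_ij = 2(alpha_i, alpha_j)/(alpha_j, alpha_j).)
type B_2 + type B_7

The diagram associated to this matrix has two connected components: the simple roots {alpha_6, alpha_7} form a chain of 2 nodes with a double edge at one end; the terminal node there is the unique short simple root (B_2), and {alpha_1, alpha_2, alpha_3, alpha_4, alpha_5, alpha_8, alpha_9} form a chain of 7 nodes with a double edge at one end; the terminal node there is the unique short simple root (B_7). A semisimple Lie algebra decomposes uniquely as the direct sum of simple ideals, one per connected component of its Dynkin diagram, so g ≅ B_2 ⊕ B_7 (dimension 10 + 105 = 115).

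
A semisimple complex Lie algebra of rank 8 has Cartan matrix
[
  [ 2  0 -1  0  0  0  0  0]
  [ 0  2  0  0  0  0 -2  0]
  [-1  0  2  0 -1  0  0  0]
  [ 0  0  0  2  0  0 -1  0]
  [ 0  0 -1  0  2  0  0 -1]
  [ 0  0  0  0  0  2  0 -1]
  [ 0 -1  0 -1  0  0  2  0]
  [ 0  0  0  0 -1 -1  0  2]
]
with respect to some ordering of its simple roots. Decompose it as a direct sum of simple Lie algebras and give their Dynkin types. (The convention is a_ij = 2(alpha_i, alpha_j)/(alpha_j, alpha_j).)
The diagram associated to this matrix has two connected components: the simple roots {alpha_1, alpha_3, alpha_5, alpha_6, alpha_8} form a chain of 5 nodes with single edges (A_5), and {alpha_2, alpha_4, alpha_7} form a chain of 3 nodes with a double edge at one end; the terminal node there is the unique long simple root (C_3). A semisimple Lie algebra decomposes uniquely as the direct sum of simple ideals, one per connected component of its Dynkin diagram, so g ≅ A_5 ⊕ C_3 (dimension 35 + 21 = 56).

A_5 + C_3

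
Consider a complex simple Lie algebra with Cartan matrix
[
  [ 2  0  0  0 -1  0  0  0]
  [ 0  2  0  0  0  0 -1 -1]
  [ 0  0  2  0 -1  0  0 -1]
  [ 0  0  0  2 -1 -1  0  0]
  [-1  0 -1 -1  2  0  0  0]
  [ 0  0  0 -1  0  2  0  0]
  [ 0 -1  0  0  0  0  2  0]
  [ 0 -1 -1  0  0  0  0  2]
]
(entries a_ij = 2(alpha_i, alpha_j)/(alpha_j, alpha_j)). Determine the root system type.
type E_8

The matrix has rank 8 with 2's on the diagonal. Reading the off-diagonal entries as Dynkin edges (a single edge where a_ij = a_ji = -1; a double or triple edge where a_ij * a_ji = 2 or 3), the diagram is a chain of 7 nodes with one extra node attached to the third node from one end (E_8). One simple-root ordering that puts it in standard form is (alpha_6, alpha_1, alpha_4, alpha_5, alpha_3, alpha_8, alpha_2, alpha_7). So the algebra is type E_8.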